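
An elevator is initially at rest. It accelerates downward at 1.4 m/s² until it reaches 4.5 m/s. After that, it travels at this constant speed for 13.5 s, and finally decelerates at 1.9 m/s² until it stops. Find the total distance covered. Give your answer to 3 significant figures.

73.3 m

Phase 1 (accelerating): v₀ = 0 m/s, a = 1.4 m/s².
v = v₀ + at → t = (4.5 − 0) / 1.4 = 3.21 s
v² = v₀² + 2aΔx → Δx = (4.5² − 0²)/(2·1.4) = 7.23 m

Phase 2 (constant speed): v₀ = 4.50 m/s, a = 0 m/s².
v = v₀ + at = 4.50 + (0)(13.5) = 4.50 m/s
Δx = v₀t + ½at² = 4.50·13.5 + 0.5·0·13.5² = 60.8 m

Phase 3 (decelerating): v₀ = 4.50 m/s, a = -1.9 m/s².
v = v₀ + at → t = (0 − 4.50) / -1.9 = 2.37 s
v² = v₀² + 2aΔx → Δx = (0² − 4.50²)/(2·-1.9) = 5.33 m
Total distance = 7.23 + 60.8 + 5.33 = 73.3 m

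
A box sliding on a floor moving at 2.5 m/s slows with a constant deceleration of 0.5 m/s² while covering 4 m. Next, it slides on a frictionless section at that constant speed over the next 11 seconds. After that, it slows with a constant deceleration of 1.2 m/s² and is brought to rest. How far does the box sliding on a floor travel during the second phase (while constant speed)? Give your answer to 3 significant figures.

Phase 1 (decelerating): v₀ = 2.50 m/s, a = -0.5 m/s².
v² = v₀² + 2aΔx = 2.50² + 2·-0.5·4 = 2.25 → v = 1.50 m/s
t = (v − v₀)/a = (1.50 − 2.50)/-0.5 = 2.00 s

Phase 2 (constant speed): v₀ = 1.50 m/s, a = 0 m/s².
v = v₀ + at = 1.50 + (0)(11) = 1.50 m/s
Δx = v₀t + ½at² = 1.50·11 + 0.5·0·11² = 16.5 m
Distance in phase 2 = 16.5 m

16.5 m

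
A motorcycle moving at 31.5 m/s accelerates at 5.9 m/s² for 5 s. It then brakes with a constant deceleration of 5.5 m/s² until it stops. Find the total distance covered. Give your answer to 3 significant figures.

Phase 1 (accelerating): v₀ = 31.5 m/s, a = 5.9 m/s².
v = v₀ + at = 31.5 + (5.9)(5) = 61.0 m/s
Δx = v₀t + ½at² = 31.5·5 + 0.5·5.9·5² = 231 m

Phase 2 (decelerating): v₀ = 61.0 m/s, a = -5.5 m/s².
v = v₀ + at → t = (0 − 61.0) / -5.5 = 11.1 s
v² = v₀² + 2aΔx → Δx = (0² − 61.0²)/(2·-5.5) = 338 m
Total distance = 231 + 338 = 570 m

570 m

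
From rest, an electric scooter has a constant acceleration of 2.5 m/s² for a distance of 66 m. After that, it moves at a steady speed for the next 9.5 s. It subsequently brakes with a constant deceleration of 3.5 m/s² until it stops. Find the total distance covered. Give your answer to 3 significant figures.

Phase 1 (accelerating): v₀ = 0 m/s, a = 2.5 m/s².
v² = v₀² + 2aΔx = 0² + 2·2.5·66 = 330 → v = 18.2 m/s
t = (v − v₀)/a = (18.2 − 0)/2.5 = 7.27 s

Phase 2 (constant speed): v₀ = 18.2 m/s, a = 0 m/s².
v = v₀ + at = 18.2 + (0)(9.5) = 18.2 m/s
Δx = v₀t + ½at² = 18.2·9.5 + 0.5·0·9.5² = 173 m

Phase 3 (decelerating): v₀ = 18.2 m/s, a = -3.5 m/s².
v = v₀ + at → t = (0 − 18.2) / -3.5 = 5.19 s
v² = v₀² + 2aΔx → Δx = (0² − 18.2²)/(2·-3.5) = 47.1 m
Total distance = 66.0 + 173 + 47.1 = 286 m

286 m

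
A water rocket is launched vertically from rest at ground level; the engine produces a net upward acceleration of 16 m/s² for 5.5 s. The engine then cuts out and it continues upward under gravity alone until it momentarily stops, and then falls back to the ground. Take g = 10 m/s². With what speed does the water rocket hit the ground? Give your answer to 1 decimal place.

112.2 m/s

Phase 1 (powered ascent): v₀ = 0 m/s, a = 16 m/s².
v = v₀ + at = 0 + (16)(5.5) = 88.0 m/s
Δx = v₀t + ½at² = 0·5.5 + 0.5·16·5.5² = 242 m

Phase 2 (coasting upward): v₀ = 88.0 m/s, a = -10 m/s².
v = v₀ + at → t = (0 − 88.0) / -10 = 8.80 s
v² = v₀² + 2aΔx → Δx = (0² − 88.0²)/(2·-10) = 387 m

Phase 3 (free fall): v₀ = 0 m/s, a = -10 m/s².
Falls 629 m from rest: t = √(2·629/10) = 11.2 s; v = g·t = 112 m/s.
Impact speed = 112 m/s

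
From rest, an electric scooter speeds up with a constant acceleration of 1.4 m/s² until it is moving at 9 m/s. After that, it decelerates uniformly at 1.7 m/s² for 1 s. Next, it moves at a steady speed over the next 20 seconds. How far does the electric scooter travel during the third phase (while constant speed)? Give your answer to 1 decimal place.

146.0 m

Phase 1 (accelerating): v₀ = 0 m/s, a = 1.4 m/s².
v = v₀ + at → t = (9 − 0) / 1.4 = 6.43 s
v² = v₀² + 2aΔx → Δx = (9² − 0²)/(2·1.4) = 28.9 m

Phase 2 (decelerating): v₀ = 9.00 m/s, a = -1.7 m/s².
v = v₀ + at = 9.00 + (-1.7)(1) = 7.30 m/s
Δx = v₀t + ½at² = 9.00·1 + 0.5·-1.7·1² = 8.15 m

Phase 3 (constant speed): v₀ = 7.30 m/s, a = 0 m/s².
v = v₀ + at = 7.30 + (0)(20) = 7.30 m/s
Δx = v₀t + ½at² = 7.30·20 + 0.5·0·20² = 146 m
Distance in phase 3 = 146 m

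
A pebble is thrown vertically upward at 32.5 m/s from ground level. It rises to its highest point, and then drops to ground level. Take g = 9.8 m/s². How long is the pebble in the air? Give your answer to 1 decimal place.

6.6 s

Phase 1 (rising): v₀ = 32.5 m/s, a = -9.8 m/s².
v = v₀ + at → t = (0 − 32.5) / -9.8 = 3.32 s
v² = v₀² + 2aΔx → Δx = (0² − 32.5²)/(2·-9.8) = 53.9 m

Phase 2 (falling): v₀ = 0 m/s, a = -9.8 m/s².
Falls 53.9 m from rest: t = √(2·53.9/9.8) = 3.32 s; v = g·t = 32.5 m/s.
Total time = 3.32 + 3.32 = 6.63 s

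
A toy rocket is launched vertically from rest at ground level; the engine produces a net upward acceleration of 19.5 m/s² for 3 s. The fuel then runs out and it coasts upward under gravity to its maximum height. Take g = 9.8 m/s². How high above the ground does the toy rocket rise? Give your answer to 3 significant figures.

262 m

Phase 1 (powered ascent): v₀ = 0 m/s, a = 19.5 m/s².
v = v₀ + at = 0 + (19.5)(3) = 58.5 m/s
Δx = v₀t + ½at² = 0·3 + 0.5·19.5·3² = 87.8 m

Phase 2 (coasting upward): v₀ = 58.5 m/s, a = -9.8 m/s².
v = v₀ + at → t = (0 − 58.5) / -9.8 = 5.97 s
v² = v₀² + 2aΔx → Δx = (0² − 58.5²)/(2·-9.8) = 175 m
Maximum height = 87.8 + 175 = 262 m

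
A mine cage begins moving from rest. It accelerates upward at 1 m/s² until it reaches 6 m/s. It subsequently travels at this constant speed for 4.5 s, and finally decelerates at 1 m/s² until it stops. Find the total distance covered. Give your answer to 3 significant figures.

63.0 m

Phase 1 (accelerating): v₀ = 0 m/s, a = 1 m/s².
v = v₀ + at → t = (6 − 0) / 1 = 6.00 s
v² = v₀² + 2aΔx → Δx = (6² − 0²)/(2·1) = 18.0 m

Phase 2 (constant speed): v₀ = 6.00 m/s, a = 0 m/s².
v = v₀ + at = 6.00 + (0)(4.5) = 6.00 m/s
Δx = v₀t + ½at² = 6.00·4.5 + 0.5·0·4.5² = 27.0 m

Phase 3 (decelerating): v₀ = 6.00 m/s, a = -1 m/s².
v = v₀ + at → t = (0 − 6.00) / -1 = 6.00 s
v² = v₀² + 2aΔx → Δx = (0² − 6.00²)/(2·-1) = 18.0 m
Total distance = 18.0 + 27.0 + 18.0 = 63.0 m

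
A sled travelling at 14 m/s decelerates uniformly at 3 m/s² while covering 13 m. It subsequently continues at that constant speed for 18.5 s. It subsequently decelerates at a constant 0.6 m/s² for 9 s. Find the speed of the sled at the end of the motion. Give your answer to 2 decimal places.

Phase 1 (decelerating): v₀ = 14.0 m/s, a = -3 m/s².
v² = v₀² + 2aΔx = 14.0² + 2·-3·13 = 118 → v = 10.9 m/s
t = (v − v₀)/a = (10.9 − 14.0)/-3 = 1.05 s

Phase 2 (constant speed): v₀ = 10.9 m/s, a = 0 m/s².
v = v₀ + at = 10.9 + (0)(18.5) = 10.9 m/s
Δx = v₀t + ½at² = 10.9·18.5 + 0.5·0·18.5² = 201 m

Phase 3 (decelerating): v₀ = 10.9 m/s, a = -0.6 m/s².
v = v₀ + at = 10.9 + (-0.6)(9) = 5.46 m/s
Δx = v₀t + ½at² = 10.9·9 + 0.5·-0.6·9² = 73.5 m
Final speed = 5.46 m/s

5.46 m/s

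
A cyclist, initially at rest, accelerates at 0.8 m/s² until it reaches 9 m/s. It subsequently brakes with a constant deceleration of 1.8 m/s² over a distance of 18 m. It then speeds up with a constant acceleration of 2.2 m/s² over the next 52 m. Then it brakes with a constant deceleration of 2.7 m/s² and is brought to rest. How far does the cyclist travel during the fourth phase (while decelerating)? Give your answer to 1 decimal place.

45.4 m

Phase 1 (accelerating): v₀ = 0 m/s, a = 0.8 m/s².
v = v₀ + at → t = (9 − 0) / 0.8 = 11.2 s
v² = v₀² + 2aΔx → Δx = (9² − 0²)/(2·0.8) = 50.6 m

Phase 2 (decelerating): v₀ = 9.00 m/s, a = -1.8 m/s².
v² = v₀² + 2aΔx = 9.00² + 2·-1.8·18 = 16.2 → v = 4.02 m/s
t = (v − v₀)/a = (4.02 − 9.00)/-1.8 = 2.76 s

Phase 3 (accelerating): v₀ = 4.02 m/s, a = 2.2 m/s².
v² = v₀² + 2aΔx = 4.02² + 2·2.2·52 = 245 → v = 15.7 m/s
t = (v − v₀)/a = (15.7 − 4.02)/2.2 = 5.29 s

Phase 4 (decelerating): v₀ = 15.7 m/s, a = -2.7 m/s².
v = v₀ + at → t = (0 − 15.7) / -2.7 = 5.80 s
v² = v₀² + 2aΔx → Δx = (0² − 15.7²)/(2·-2.7) = 45.4 m
Distance in phase 4 = 45.4 m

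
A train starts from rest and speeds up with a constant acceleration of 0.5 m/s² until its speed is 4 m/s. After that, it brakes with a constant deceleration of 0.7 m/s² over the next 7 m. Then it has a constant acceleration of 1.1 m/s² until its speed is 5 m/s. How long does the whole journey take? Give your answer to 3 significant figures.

Phase 1 (accelerating): v₀ = 0 m/s, a = 0.5 m/s².
v = v₀ + at → t = (4 − 0) / 0.5 = 8.00 s
v² = v₀² + 2aΔx → Δx = (4² − 0²)/(2·0.5) = 16.0 m

Phase 2 (decelerating): v₀ = 4.00 m/s, a = -0.7 m/s².
v² = v₀² + 2aΔx = 4.00² + 2·-0.7·7 = 6.20 → v = 2.49 m/s
t = (v − v₀)/a = (2.49 − 4.00)/-0.7 = 2.16 s

Phase 3 (accelerating): v₀ = 2.49 m/s, a = 1.1 m/s².
v = v₀ + at → t = (5 − 2.49) / 1.1 = 2.28 s
v² = v₀² + 2aΔx → Δx = (5² − 2.49²)/(2·1.1) = 8.55 m
Total time = 8.00 + 2.16 + 2.28 = 12.4 s

12.4 s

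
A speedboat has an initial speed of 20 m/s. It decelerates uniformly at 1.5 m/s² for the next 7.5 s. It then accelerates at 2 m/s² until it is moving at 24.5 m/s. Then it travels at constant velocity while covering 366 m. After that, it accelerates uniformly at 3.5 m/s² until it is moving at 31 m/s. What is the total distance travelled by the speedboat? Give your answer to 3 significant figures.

Phase 1 (decelerating): v₀ = 20.0 m/s, a = -1.5 m/s².
v = v₀ + at = 20.0 + (-1.5)(7.5) = 8.75 m/s
Δx = v₀t + ½at² = 20.0·7.5 + 0.5·-1.5·7.5² = 108 m

Phase 2 (accelerating): v₀ = 8.75 m/s, a = 2 m/s².
v = v₀ + at → t = (24.5 − 8.75) / 2 = 7.88 s
v² = v₀² + 2aΔx → Δx = (24.5² − 8.75²)/(2·2) = 131 m

Phase 3 (constant speed): v₀ = 24.5 m/s, a = 0 m/s².
Constant speed: t = d/v = 366/24.5 = 14.9 s

Phase 4 (accelerating): v₀ = 24.5 m/s, a = 3.5 m/s².
v = v₀ + at → t = (31 − 24.5) / 3.5 = 1.86 s
v² = v₀² + 2aΔx → Δx = (31² − 24.5²)/(2·3.5) = 51.5 m
Total distance = 108 + 131 + 366 + 51.5 = 656 m

656 m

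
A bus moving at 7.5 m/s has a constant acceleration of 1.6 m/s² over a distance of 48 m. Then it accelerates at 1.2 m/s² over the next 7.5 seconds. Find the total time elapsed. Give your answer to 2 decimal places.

11.87 s

Phase 1 (accelerating): v₀ = 7.50 m/s, a = 1.6 m/s².
v² = v₀² + 2aΔx = 7.50² + 2·1.6·48 = 210 → v = 14.5 m/s
t = (v − v₀)/a = (14.5 − 7.50)/1.6 = 4.37 s

Phase 2 (accelerating): v₀ = 14.5 m/s, a = 1.2 m/s².
v = v₀ + at = 14.5 + (1.2)(7.5) = 23.5 m/s
Δx = v₀t + ½at² = 14.5·7.5 + 0.5·1.2·7.5² = 142 m
Total time = 4.37 + 7.50 = 11.9 s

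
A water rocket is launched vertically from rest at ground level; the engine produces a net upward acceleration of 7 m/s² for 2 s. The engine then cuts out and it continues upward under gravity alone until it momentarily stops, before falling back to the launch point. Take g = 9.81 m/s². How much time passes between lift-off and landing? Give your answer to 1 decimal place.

5.6 s

Phase 1 (powered ascent): v₀ = 0 m/s, a = 7 m/s².
v = v₀ + at = 0 + (7)(2) = 14.0 m/s
Δx = v₀t + ½at² = 0·2 + 0.5·7·2² = 14.0 m

Phase 2 (coasting upward): v₀ = 14.0 m/s, a = -9.81 m/s².
v = v₀ + at → t = (0 − 14.0) / -9.81 = 1.43 s
v² = v₀² + 2aΔx → Δx = (0² − 14.0²)/(2·-9.81) = 9.99 m

Phase 3 (free fall): v₀ = 0 m/s, a = -9.81 m/s².
Falls 24.0 m from rest: t = √(2·24.0/9.81) = 2.21 s; v = g·t = 21.7 m/s.
Total time = 2.00 + 1.43 + 2.21 = 5.64 s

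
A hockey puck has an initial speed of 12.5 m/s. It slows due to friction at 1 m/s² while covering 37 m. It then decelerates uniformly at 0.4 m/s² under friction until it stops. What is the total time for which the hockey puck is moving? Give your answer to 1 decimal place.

26.1 s

Phase 1 (decelerating): v₀ = 12.5 m/s, a = -1 m/s².
v² = v₀² + 2aΔx = 12.5² + 2·-1·37 = 82.2 → v = 9.07 m/s
t = (v − v₀)/a = (9.07 − 12.5)/-1 = 3.43 s

Phase 2 (decelerating): v₀ = 9.07 m/s, a = -0.4 m/s².
v = v₀ + at → t = (0 − 9.07) / -0.4 = 22.7 s
v² = v₀² + 2aΔx → Δx = (0² − 9.07²)/(2·-0.4) = 103 m
Total time = 3.43 + 22.7 = 26.1 s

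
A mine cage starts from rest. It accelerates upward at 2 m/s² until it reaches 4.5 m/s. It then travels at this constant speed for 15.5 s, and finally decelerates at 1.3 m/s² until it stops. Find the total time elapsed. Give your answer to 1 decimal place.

Phase 1 (accelerating): v₀ = 0 m/s, a = 2 m/s².
v = v₀ + at → t = (4.5 − 0) / 2 = 2.25 s
v² = v₀² + 2aΔx → Δx = (4.5² − 0²)/(2·2) = 5.06 m

Phase 2 (constant speed): v₀ = 4.50 m/s, a = 0 m/s².
v = v₀ + at = 4.50 + (0)(15.5) = 4.50 m/s
Δx = v₀t + ½at² = 4.50·15.5 + 0.5·0·15.5² = 69.8 m

Phase 3 (decelerating): v₀ = 4.50 m/s, a = -1.3 m/s².
v = v₀ + at → t = (0 − 4.50) / -1.3 = 3.46 s
v² = v₀² + 2aΔx → Δx = (0² − 4.50²)/(2·-1.3) = 7.79 m
Total time = 2.25 + 15.5 + 3.46 = 21.2 s

21.2 s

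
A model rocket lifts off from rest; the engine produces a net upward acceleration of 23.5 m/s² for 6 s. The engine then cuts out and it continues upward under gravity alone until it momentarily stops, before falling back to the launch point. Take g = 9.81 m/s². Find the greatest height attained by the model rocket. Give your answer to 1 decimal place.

1436.3 m

Phase 1 (powered ascent): v₀ = 0 m/s, a = 23.5 m/s².
v = v₀ + at = 0 + (23.5)(6) = 141 m/s
Δx = v₀t + ½at² = 0·6 + 0.5·23.5·6² = 423 m

Phase 2 (coasting upward): v₀ = 141 m/s, a = -9.81 m/s².
v = v₀ + at → t = (0 − 141) / -9.81 = 14.4 s
v² = v₀² + 2aΔx → Δx = (0² − 141²)/(2·-9.81) = 1010 m
Maximum height = 423 + 1010 = 1440 m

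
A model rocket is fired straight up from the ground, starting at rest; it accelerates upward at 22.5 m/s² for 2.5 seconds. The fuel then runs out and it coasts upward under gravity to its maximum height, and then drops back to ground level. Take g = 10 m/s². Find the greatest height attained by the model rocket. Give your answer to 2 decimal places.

Phase 1 (powered ascent): v₀ = 0 m/s, a = 22.5 m/s².
v = v₀ + at = 0 + (22.5)(2.5) = 56.2 m/s
Δx = v₀t + ½at² = 0·2.5 + 0.5·22.5·2.5² = 70.3 m

Phase 2 (coasting upward): v₀ = 56.2 m/s, a = -10 m/s².
v = v₀ + at → t = (0 − 56.2) / -10 = 5.62 s
v² = v₀² + 2aΔx → Δx = (0² − 56.2²)/(2·-10) = 158 m
Maximum height = 70.3 + 158 = 229 m

228.52 m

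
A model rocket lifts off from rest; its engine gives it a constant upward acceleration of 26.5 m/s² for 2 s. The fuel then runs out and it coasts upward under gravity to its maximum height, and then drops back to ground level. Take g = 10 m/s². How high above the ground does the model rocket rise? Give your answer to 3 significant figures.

Phase 1 (powered ascent): v₀ = 0 m/s, a = 26.5 m/s².
v = v₀ + at = 0 + (26.5)(2) = 53.0 m/s
Δx = v₀t + ½at² = 0·2 + 0.5·26.5·2² = 53.0 m

Phase 2 (coasting upward): v₀ = 53.0 m/s, a = -10 m/s².
v = v₀ + at → t = (0 − 53.0) / -10 = 5.30 s
v² = v₀² + 2aΔx → Δx = (0² − 53.0²)/(2·-10) = 140 m
Maximum height = 53.0 + 140 = 193 m

193 m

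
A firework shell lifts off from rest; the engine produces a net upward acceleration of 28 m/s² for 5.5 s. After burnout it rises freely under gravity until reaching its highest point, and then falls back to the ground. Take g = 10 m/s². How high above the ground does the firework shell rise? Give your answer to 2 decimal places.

1609.30 m

Phase 1 (powered ascent): v₀ = 0 m/s, a = 28 m/s².
v = v₀ + at = 0 + (28)(5.5) = 154 m/s
Δx = v₀t + ½at² = 0·5.5 + 0.5·28·5.5² = 424 m

Phase 2 (coasting upward): v₀ = 154 m/s, a = -10 m/s².
v = v₀ + at → t = (0 − 154) / -10 = 15.4 s
v² = v₀² + 2aΔx → Δx = (0² − 154²)/(2·-10) = 1190 m
Maximum height = 424 + 1190 = 1610 m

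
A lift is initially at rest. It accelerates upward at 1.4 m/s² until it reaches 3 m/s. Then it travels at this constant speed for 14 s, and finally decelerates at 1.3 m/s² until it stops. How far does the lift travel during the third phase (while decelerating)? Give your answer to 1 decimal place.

3.5 m

Phase 1 (accelerating): v₀ = 0 m/s, a = 1.4 m/s².
v = v₀ + at → t = (3 − 0) / 1.4 = 2.14 s
v² = v₀² + 2aΔx → Δx = (3² − 0²)/(2·1.4) = 3.21 m

Phase 2 (constant speed): v₀ = 3.00 m/s, a = 0 m/s².
v = v₀ + at = 3.00 + (0)(14) = 3.00 m/s
Δx = v₀t + ½at² = 3.00·14 + 0.5·0·14² = 42.0 m

Phase 3 (decelerating): v₀ = 3.00 m/s, a = -1.3 m/s².
v = v₀ + at → t = (0 − 3.00) / -1.3 = 2.31 s
v² = v₀² + 2aΔx → Δx = (0² − 3.00²)/(2·-1.3) = 3.46 m
Distance in phase 3 = 3.46 m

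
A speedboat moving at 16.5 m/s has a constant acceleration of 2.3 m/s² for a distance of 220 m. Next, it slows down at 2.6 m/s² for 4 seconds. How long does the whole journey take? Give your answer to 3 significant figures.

Phase 1 (accelerating): v₀ = 16.5 m/s, a = 2.3 m/s².
v² = v₀² + 2aΔx = 16.5² + 2·2.3·220 = 1280 → v = 35.8 m/s
t = (v − v₀)/a = (35.8 − 16.5)/2.3 = 8.41 s

Phase 2 (decelerating): v₀ = 35.8 m/s, a = -2.6 m/s².
v = v₀ + at = 35.8 + (-2.6)(4) = 25.4 m/s
Δx = v₀t + ½at² = 35.8·4 + 0.5·-2.6·4² = 123 m
Total time = 8.41 + 4.00 = 12.4 s

12.4 s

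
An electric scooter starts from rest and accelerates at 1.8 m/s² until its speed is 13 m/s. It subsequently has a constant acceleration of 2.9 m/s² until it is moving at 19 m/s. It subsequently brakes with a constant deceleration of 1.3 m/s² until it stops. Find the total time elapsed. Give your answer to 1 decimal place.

23.9 s

Phase 1 (accelerating): v₀ = 0 m/s, a = 1.8 m/s².
v = v₀ + at → t = (13 − 0) / 1.8 = 7.22 s
v² = v₀² + 2aΔx → Δx = (13² − 0²)/(2·1.8) = 46.9 m

Phase 2 (accelerating): v₀ = 13.0 m/s, a = 2.9 m/s².
v = v₀ + at → t = (19 − 13.0) / 2.9 = 2.07 s
v² = v₀² + 2aΔx → Δx = (19² − 13.0²)/(2·2.9) = 33.1 m

Phase 3 (decelerating): v₀ = 19.0 m/s, a = -1.3 m/s².
v = v₀ + at → t = (0 − 19.0) / -1.3 = 14.6 s
v² = v₀² + 2aΔx → Δx = (0² − 19.0²)/(2·-1.3) = 139 m
Total time = 7.22 + 2.07 + 14.6 = 23.9 s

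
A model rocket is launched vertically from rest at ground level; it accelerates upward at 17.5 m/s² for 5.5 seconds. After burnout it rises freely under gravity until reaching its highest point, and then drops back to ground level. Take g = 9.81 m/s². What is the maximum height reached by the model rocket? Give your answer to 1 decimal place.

Phase 1 (powered ascent): v₀ = 0 m/s, a = 17.5 m/s².
v = v₀ + at = 0 + (17.5)(5.5) = 96.2 m/s
Δx = v₀t + ½at² = 0·5.5 + 0.5·17.5·5.5² = 265 m

Phase 2 (coasting upward): v₀ = 96.2 m/s, a = -9.81 m/s².
v = v₀ + at → t = (0 − 96.2) / -9.81 = 9.81 s
v² = v₀² + 2aΔx → Δx = (0² − 96.2²)/(2·-9.81) = 472 m
Maximum height = 265 + 472 = 737 m

736.9 m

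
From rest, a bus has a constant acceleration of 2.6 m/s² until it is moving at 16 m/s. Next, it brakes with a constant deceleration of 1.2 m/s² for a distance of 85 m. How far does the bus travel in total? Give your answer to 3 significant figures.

134 m

Phase 1 (accelerating): v₀ = 0 m/s, a = 2.6 m/s².
v = v₀ + at → t = (16 − 0) / 2.6 = 6.15 s
v² = v₀² + 2aΔx → Δx = (16² − 0²)/(2·2.6) = 49.2 m

Phase 2 (decelerating): v₀ = 16.0 m/s, a = -1.2 m/s².
v² = v₀² + 2aΔx = 16.0² + 2·-1.2·85 = 52.0 → v = 7.21 m/s
t = (v − v₀)/a = (7.21 − 16.0)/-1.2 = 7.32 s
Total distance = 49.2 + 85.0 = 134 m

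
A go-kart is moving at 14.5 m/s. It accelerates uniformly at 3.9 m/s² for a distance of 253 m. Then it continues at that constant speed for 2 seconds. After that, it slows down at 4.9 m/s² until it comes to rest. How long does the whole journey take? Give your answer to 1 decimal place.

Phase 1 (accelerating): v₀ = 14.5 m/s, a = 3.9 m/s².
v² = v₀² + 2aΔx = 14.5² + 2·3.9·253 = 2180 → v = 46.7 m/s
t = (v − v₀)/a = (46.7 − 14.5)/3.9 = 8.26 s

Phase 2 (constant speed): v₀ = 46.7 m/s, a = 0 m/s².
v = v₀ + at = 46.7 + (0)(2) = 46.7 m/s
Δx = v₀t + ½at² = 46.7·2 + 0.5·0·2² = 93.5 m

Phase 3 (decelerating): v₀ = 46.7 m/s, a = -4.9 m/s².
v = v₀ + at → t = (0 − 46.7) / -4.9 = 9.54 s
v² = v₀² + 2aΔx → Δx = (0² − 46.7²)/(2·-4.9) = 223 m
Total time = 8.26 + 2.00 + 9.54 = 19.8 s

19.8 s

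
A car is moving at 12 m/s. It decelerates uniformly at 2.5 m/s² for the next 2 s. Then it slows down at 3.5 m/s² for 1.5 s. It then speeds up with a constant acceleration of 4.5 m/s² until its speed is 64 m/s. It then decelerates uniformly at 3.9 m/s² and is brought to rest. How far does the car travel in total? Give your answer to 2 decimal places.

Phase 1 (decelerating): v₀ = 12.0 m/s, a = -2.5 m/s².
v = v₀ + at = 12.0 + (-2.5)(2) = 7.00 m/s
Δx = v₀t + ½at² = 12.0·2 + 0.5·-2.5·2² = 19.0 m

Phase 2 (decelerating): v₀ = 7.00 m/s, a = -3.5 m/s².
v = v₀ + at = 7.00 + (-3.5)(1.5) = 1.75 m/s
Δx = v₀t + ½at² = 7.00·1.5 + 0.5·-3.5·1.5² = 6.56 m

Phase 3 (accelerating): v₀ = 1.75 m/s, a = 4.5 m/s².
v = v₀ + at → t = (64 − 1.75) / 4.5 = 13.8 s
v² = v₀² + 2aΔx → Δx = (64² − 1.75²)/(2·4.5) = 455 m

Phase 4 (decelerating): v₀ = 64.0 m/s, a = -3.9 m/s².
v = v₀ + at → t = (0 − 64.0) / -3.9 = 16.4 s
v² = v₀² + 2aΔx → Δx = (0² − 64.0²)/(2·-3.9) = 525 m
Total distance = 19.0 + 6.56 + 455 + 525 = 1010 m

1005.46 m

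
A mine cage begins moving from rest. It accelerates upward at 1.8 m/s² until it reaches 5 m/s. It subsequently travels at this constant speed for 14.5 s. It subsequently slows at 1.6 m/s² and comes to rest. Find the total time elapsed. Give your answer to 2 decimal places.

20.40 s

Phase 1 (accelerating): v₀ = 0 m/s, a = 1.8 m/s².
v = v₀ + at → t = (5 − 0) / 1.8 = 2.78 s
v² = v₀² + 2aΔx → Δx = (5² − 0²)/(2·1.8) = 6.94 m

Phase 2 (constant speed): v₀ = 5.00 m/s, a = 0 m/s².
v = v₀ + at = 5.00 + (0)(14.5) = 5.00 m/s
Δx = v₀t + ½at² = 5.00·14.5 + 0.5·0·14.5² = 72.5 m

Phase 3 (decelerating): v₀ = 5.00 m/s, a = -1.6 m/s².
v = v₀ + at → t = (0 − 5.00) / -1.6 = 3.12 s
v² = v₀² + 2aΔx → Δx = (0² − 5.00²)/(2·-1.6) = 7.81 m
Total time = 2.78 + 14.5 + 3.12 = 20.4 s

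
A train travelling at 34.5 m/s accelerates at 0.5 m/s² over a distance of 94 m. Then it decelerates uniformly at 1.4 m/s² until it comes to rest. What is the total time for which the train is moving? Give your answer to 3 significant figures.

Phase 1 (accelerating): v₀ = 34.5 m/s, a = 0.5 m/s².
v² = v₀² + 2aΔx = 34.5² + 2·0.5·94 = 1280 → v = 35.8 m/s
t = (v − v₀)/a = (35.8 − 34.5)/0.5 = 2.67 s

Phase 2 (decelerating): v₀ = 35.8 m/s, a = -1.4 m/s².
v = v₀ + at → t = (0 − 35.8) / -1.4 = 25.6 s
v² = v₀² + 2aΔx → Δx = (0² − 35.8²)/(2·-1.4) = 459 m
Total time = 2.67 + 25.6 = 28.3 s

28.3 s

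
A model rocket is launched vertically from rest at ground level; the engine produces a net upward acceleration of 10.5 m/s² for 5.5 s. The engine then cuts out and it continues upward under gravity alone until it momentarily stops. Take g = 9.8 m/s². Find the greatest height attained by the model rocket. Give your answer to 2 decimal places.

328.97 m

Phase 1 (powered ascent): v₀ = 0 m/s, a = 10.5 m/s².
v = v₀ + at = 0 + (10.5)(5.5) = 57.8 m/s
Δx = v₀t + ½at² = 0·5.5 + 0.5·10.5·5.5² = 159 m

Phase 2 (coasting upward): v₀ = 57.8 m/s, a = -9.8 m/s².
v = v₀ + at → t = (0 − 57.8) / -9.8 = 5.89 s
v² = v₀² + 2aΔx → Δx = (0² − 57.8²)/(2·-9.8) = 170 m
Maximum height = 159 + 170 = 329 m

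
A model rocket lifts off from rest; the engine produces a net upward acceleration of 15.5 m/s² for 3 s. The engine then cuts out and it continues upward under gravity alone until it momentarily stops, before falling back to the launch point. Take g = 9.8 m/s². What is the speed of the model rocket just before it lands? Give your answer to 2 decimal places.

Phase 1 (powered ascent): v₀ = 0 m/s, a = 15.5 m/s².
v = v₀ + at = 0 + (15.5)(3) = 46.5 m/s
Δx = v₀t + ½at² = 0·3 + 0.5·15.5·3² = 69.8 m

Phase 2 (coasting upward): v₀ = 46.5 m/s, a = -9.8 m/s².
v = v₀ + at → t = (0 − 46.5) / -9.8 = 4.74 s
v² = v₀² + 2aΔx → Δx = (0² − 46.5²)/(2·-9.8) = 110 m

Phase 3 (free fall): v₀ = 0 m/s, a = -9.8 m/s².
Falls 180 m from rest: t = √(2·180/9.8) = 6.06 s; v = g·t = 59.4 m/s.
Impact speed = 59.4 m/s

59.41 m/s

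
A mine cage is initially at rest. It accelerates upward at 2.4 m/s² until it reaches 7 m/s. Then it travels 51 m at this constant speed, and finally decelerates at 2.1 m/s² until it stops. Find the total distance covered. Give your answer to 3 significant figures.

72.9 m

Phase 1 (accelerating): v₀ = 0 m/s, a = 2.4 m/s².
v = v₀ + at → t = (7 − 0) / 2.4 = 2.92 s
v² = v₀² + 2aΔx → Δx = (7² − 0²)/(2·2.4) = 10.2 m

Phase 2 (constant speed): v₀ = 7.00 m/s, a = 0 m/s².
Constant speed: t = d/v = 51/7.00 = 7.29 s

Phase 3 (decelerating): v₀ = 7.00 m/s, a = -2.1 m/s².
v = v₀ + at → t = (0 − 7.00) / -2.1 = 3.33 s
v² = v₀² + 2aΔx → Δx = (0² − 7.00²)/(2·-2.1) = 11.7 m
Total distance = 10.2 + 51.0 + 11.7 = 72.9 m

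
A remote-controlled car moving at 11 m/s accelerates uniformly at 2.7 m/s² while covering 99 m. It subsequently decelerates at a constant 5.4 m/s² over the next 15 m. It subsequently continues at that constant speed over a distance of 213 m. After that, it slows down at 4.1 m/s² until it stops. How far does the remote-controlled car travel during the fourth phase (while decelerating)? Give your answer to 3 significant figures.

60.2 m

Phase 1 (accelerating): v₀ = 11.0 m/s, a = 2.7 m/s².
v² = v₀² + 2aΔx = 11.0² + 2·2.7·99 = 656 → v = 25.6 m/s
t = (v − v₀)/a = (25.6 − 11.0)/2.7 = 5.41 s

Phase 2 (decelerating): v₀ = 25.6 m/s, a = -5.4 m/s².
v² = v₀² + 2aΔx = 25.6² + 2·-5.4·15 = 494 → v = 22.2 m/s
t = (v − v₀)/a = (22.2 − 25.6)/-5.4 = 0.627 s

Phase 3 (constant speed): v₀ = 22.2 m/s, a = 0 m/s².
Constant speed: t = d/v = 213/22.2 = 9.59 s

Phase 4 (decelerating): v₀ = 22.2 m/s, a = -4.1 m/s².
v = v₀ + at → t = (0 − 22.2) / -4.1 = 5.42 s
v² = v₀² + 2aΔx → Δx = (0² − 22.2²)/(2·-4.1) = 60.2 m
Distance in phase 4 = 60.2 m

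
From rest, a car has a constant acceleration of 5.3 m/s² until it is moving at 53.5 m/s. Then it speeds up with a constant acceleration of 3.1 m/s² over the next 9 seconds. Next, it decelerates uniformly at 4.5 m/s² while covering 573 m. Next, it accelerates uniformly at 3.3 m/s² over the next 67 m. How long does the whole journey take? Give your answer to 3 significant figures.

Phase 1 (accelerating): v₀ = 0 m/s, a = 5.3 m/s².
v = v₀ + at → t = (53.5 − 0) / 5.3 = 10.1 s
v² = v₀² + 2aΔx → Δx = (53.5² − 0²)/(2·5.3) = 270 m

Phase 2 (accelerating): v₀ = 53.5 m/s, a = 3.1 m/s².
v = v₀ + at = 53.5 + (3.1)(9) = 81.4 m/s
Δx = v₀t + ½at² = 53.5·9 + 0.5·3.1·9² = 607 m

Phase 3 (decelerating): v₀ = 81.4 m/s, a = -4.5 m/s².
v² = v₀² + 2aΔx = 81.4² + 2·-4.5·573 = 1470 → v = 38.3 m/s
t = (v − v₀)/a = (38.3 − 81.4)/-4.5 = 9.57 s

Phase 4 (accelerating): v₀ = 38.3 m/s, a = 3.3 m/s².
v² = v₀² + 2aΔx = 38.3² + 2·3.3·67 = 1910 → v = 43.7 m/s
t = (v − v₀)/a = (43.7 − 38.3)/3.3 = 1.63 s
Total time = 10.1 + 9.00 + 9.57 + 1.63 = 30.3 s

30.3 s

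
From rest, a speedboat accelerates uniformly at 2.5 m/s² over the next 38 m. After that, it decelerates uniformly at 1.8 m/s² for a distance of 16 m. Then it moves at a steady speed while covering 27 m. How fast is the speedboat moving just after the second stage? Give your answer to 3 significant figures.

Phase 1 (accelerating): v₀ = 0 m/s, a = 2.5 m/s².
v² = v₀² + 2aΔx = 0² + 2·2.5·38 = 190 → v = 13.8 m/s
t = (v − v₀)/a = (13.8 − 0)/2.5 = 5.51 s

Phase 2 (decelerating): v₀ = 13.8 m/s, a = -1.8 m/s².
v² = v₀² + 2aΔx = 13.8² + 2·-1.8·16 = 132 → v = 11.5 m/s
t = (v − v₀)/a = (11.5 − 13.8)/-1.8 = 1.27 s
Speed at end of phase 2 = 11.5 m/s

11.5 m/s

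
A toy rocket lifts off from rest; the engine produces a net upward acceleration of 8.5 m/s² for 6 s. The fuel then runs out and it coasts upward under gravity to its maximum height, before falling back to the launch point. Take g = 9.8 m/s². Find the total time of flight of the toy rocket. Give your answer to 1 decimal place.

18.8 s

Phase 1 (powered ascent): v₀ = 0 m/s, a = 8.5 m/s².
v = v₀ + at = 0 + (8.5)(6) = 51.0 m/s
Δx = v₀t + ½at² = 0·6 + 0.5·8.5·6² = 153 m

Phase 2 (coasting upward): v₀ = 51.0 m/s, a = -9.8 m/s².
v = v₀ + at → t = (0 − 51.0) / -9.8 = 5.20 s
v² = v₀² + 2aΔx → Δx = (0² − 51.0²)/(2·-9.8) = 133 m

Phase 3 (free fall): v₀ = 0 m/s, a = -9.8 m/s².
Falls 286 m from rest: t = √(2·286/9.8) = 7.64 s; v = g·t = 74.8 m/s.
Total time = 6.00 + 5.20 + 7.64 = 18.8 s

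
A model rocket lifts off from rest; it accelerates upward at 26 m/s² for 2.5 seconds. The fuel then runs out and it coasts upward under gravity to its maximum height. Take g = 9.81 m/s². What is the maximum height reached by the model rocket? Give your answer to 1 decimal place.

296.6 m

Phase 1 (powered ascent): v₀ = 0 m/s, a = 26 m/s².
v = v₀ + at = 0 + (26)(2.5) = 65.0 m/s
Δx = v₀t + ½at² = 0·2.5 + 0.5·26·2.5² = 81.2 m

Phase 2 (coasting upward): v₀ = 65.0 m/s, a = -9.81 m/s².
v = v₀ + at → t = (0 − 65.0) / -9.81 = 6.63 s
v² = v₀² + 2aΔx → Δx = (0² − 65.0²)/(2·-9.81) = 215 m
Maximum height = 81.2 + 215 = 297 m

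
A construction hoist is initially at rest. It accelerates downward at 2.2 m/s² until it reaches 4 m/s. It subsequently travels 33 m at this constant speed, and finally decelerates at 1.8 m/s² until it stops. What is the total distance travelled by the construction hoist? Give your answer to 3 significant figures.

41.1 m

Phase 1 (accelerating): v₀ = 0 m/s, a = 2.2 m/s².
v = v₀ + at → t = (4 − 0) / 2.2 = 1.82 s
v² = v₀² + 2aΔx → Δx = (4² − 0²)/(2·2.2) = 3.64 m

Phase 2 (constant speed): v₀ = 4.00 m/s, a = 0 m/s².
Constant speed: t = d/v = 33/4.00 = 8.25 s

Phase 3 (decelerating): v₀ = 4.00 m/s, a = -1.8 m/s².
v = v₀ + at → t = (0 − 4.00) / -1.8 = 2.22 s
v² = v₀² + 2aΔx → Δx = (0² − 4.00²)/(2·-1.8) = 4.44 m
Total distance = 3.64 + 33.0 + 4.44 = 41.1 m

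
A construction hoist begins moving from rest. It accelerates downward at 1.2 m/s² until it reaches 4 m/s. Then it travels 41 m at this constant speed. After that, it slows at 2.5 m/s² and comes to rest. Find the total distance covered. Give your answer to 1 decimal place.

50.9 m

Phase 1 (accelerating): v₀ = 0 m/s, a = 1.2 m/s².
v = v₀ + at → t = (4 − 0) / 1.2 = 3.33 s
v² = v₀² + 2aΔx → Δx = (4² − 0²)/(2·1.2) = 6.67 m

Phase 2 (constant speed): v₀ = 4.00 m/s, a = 0 m/s².
Constant speed: t = d/v = 41/4.00 = 10.2 s

Phase 3 (decelerating): v₀ = 4.00 m/s, a = -2.5 m/s².
v = v₀ + at → t = (0 − 4.00) / -2.5 = 1.60 s
v² = v₀² + 2aΔx → Δx = (0² − 4.00²)/(2·-2.5) = 3.20 m
Total distance = 6.67 + 41.0 + 3.20 = 50.9 m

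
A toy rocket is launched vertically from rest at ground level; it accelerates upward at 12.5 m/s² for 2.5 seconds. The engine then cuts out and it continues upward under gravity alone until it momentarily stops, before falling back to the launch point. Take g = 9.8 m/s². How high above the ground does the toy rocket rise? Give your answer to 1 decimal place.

Phase 1 (powered ascent): v₀ = 0 m/s, a = 12.5 m/s².
v = v₀ + at = 0 + (12.5)(2.5) = 31.2 m/s
Δx = v₀t + ½at² = 0·2.5 + 0.5·12.5·2.5² = 39.1 m

Phase 2 (coasting upward): v₀ = 31.2 m/s, a = -9.8 m/s².
v = v₀ + at → t = (0 − 31.2) / -9.8 = 3.19 s
v² = v₀² + 2aΔx → Δx = (0² − 31.2²)/(2·-9.8) = 49.8 m
Maximum height = 39.1 + 49.8 = 88.9 m

88.9 m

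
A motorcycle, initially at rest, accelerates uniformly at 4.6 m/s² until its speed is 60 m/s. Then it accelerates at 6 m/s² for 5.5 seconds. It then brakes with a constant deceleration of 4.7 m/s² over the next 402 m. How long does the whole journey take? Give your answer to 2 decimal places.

23.48 s

Phase 1 (accelerating): v₀ = 0 m/s, a = 4.6 m/s².
v = v₀ + at → t = (60 − 0) / 4.6 = 13.0 s
v² = v₀² + 2aΔx → Δx = (60² − 0²)/(2·4.6) = 391 m

Phase 2 (accelerating): v₀ = 60.0 m/s, a = 6 m/s².
v = v₀ + at = 60.0 + (6)(5.5) = 93.0 m/s
Δx = v₀t + ½at² = 60.0·5.5 + 0.5·6·5.5² = 421 m

Phase 3 (decelerating): v₀ = 93.0 m/s, a = -4.7 m/s².
v² = v₀² + 2aΔx = 93.0² + 2·-4.7·402 = 4870 → v = 69.8 m/s
t = (v − v₀)/a = (69.8 − 93.0)/-4.7 = 4.94 s
Total time = 13.0 + 5.50 + 4.94 = 23.5 s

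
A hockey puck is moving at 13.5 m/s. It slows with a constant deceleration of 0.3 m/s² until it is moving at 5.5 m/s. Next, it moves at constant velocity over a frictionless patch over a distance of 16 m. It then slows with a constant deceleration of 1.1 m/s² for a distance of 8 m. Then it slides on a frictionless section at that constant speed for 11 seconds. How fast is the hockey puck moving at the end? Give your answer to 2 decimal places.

3.56 m/s

Phase 1 (decelerating): v₀ = 13.5 m/s, a = -0.3 m/s².
v = v₀ + at → t = (5.5 − 13.5) / -0.3 = 26.7 s
v² = v₀² + 2aΔx → Δx = (5.5² − 13.5²)/(2·-0.3) = 253 m

Phase 2 (constant speed): v₀ = 5.50 m/s, a = 0 m/s².
Constant speed: t = d/v = 16/5.50 = 2.91 s

Phase 3 (decelerating): v₀ = 5.50 m/s, a = -1.1 m/s².
v² = v₀² + 2aΔx = 5.50² + 2·-1.1·8 = 12.6 → v = 3.56 m/s
t = (v − v₀)/a = (3.56 − 5.50)/-1.1 = 1.77 s

Phase 4 (constant speed): v₀ = 3.56 m/s, a = 0 m/s².
v = v₀ + at = 3.56 + (0)(11) = 3.56 m/s
Δx = v₀t + ½at² = 3.56·11 + 0.5·0·11² = 39.1 m
Final speed = 3.56 m/s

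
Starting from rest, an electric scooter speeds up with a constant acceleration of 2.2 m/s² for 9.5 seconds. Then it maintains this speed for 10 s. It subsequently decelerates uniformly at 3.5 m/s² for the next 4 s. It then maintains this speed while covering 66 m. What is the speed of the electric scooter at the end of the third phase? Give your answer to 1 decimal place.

Phase 1 (accelerating): v₀ = 0 m/s, a = 2.2 m/s².
v = v₀ + at = 0 + (2.2)(9.5) = 20.9 m/s
Δx = v₀t + ½at² = 0·9.5 + 0.5·2.2·9.5² = 99.3 m

Phase 2 (constant speed): v₀ = 20.9 m/s, a = 0 m/s².
v = v₀ + at = 20.9 + (0)(10) = 20.9 m/s
Δx = v₀t + ½at² = 20.9·10 + 0.5·0·10² = 209 m

Phase 3 (decelerating): v₀ = 20.9 m/s, a = -3.5 m/s².
v = v₀ + at = 20.9 + (-3.5)(4) = 6.90 m/s
Δx = v₀t + ½at² = 20.9·4 + 0.5·-3.5·4² = 55.6 m
Speed at end of phase 3 = 6.90 m/s

6.9 m/s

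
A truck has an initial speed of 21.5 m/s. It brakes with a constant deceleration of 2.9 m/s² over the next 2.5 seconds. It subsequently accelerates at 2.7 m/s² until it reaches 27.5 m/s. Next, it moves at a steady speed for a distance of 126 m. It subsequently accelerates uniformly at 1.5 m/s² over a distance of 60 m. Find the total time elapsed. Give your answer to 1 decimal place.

14.1 s

Phase 1 (decelerating): v₀ = 21.5 m/s, a = -2.9 m/s².
v = v₀ + at = 21.5 + (-2.9)(2.5) = 14.2 m/s
Δx = v₀t + ½at² = 21.5·2.5 + 0.5·-2.9·2.5² = 44.7 m

Phase 2 (accelerating): v₀ = 14.2 m/s, a = 2.7 m/s².
v = v₀ + at → t = (27.5 − 14.2) / 2.7 = 4.91 s
v² = v₀² + 2aΔx → Δx = (27.5² − 14.2²)/(2·2.7) = 102 m

Phase 3 (constant speed): v₀ = 27.5 m/s, a = 0 m/s².
Constant speed: t = d/v = 126/27.5 = 4.58 s

Phase 4 (accelerating): v₀ = 27.5 m/s, a = 1.5 m/s².
v² = v₀² + 2aΔx = 27.5² + 2·1.5·60 = 936 → v = 30.6 m/s
t = (v − v₀)/a = (30.6 − 27.5)/1.5 = 2.07 s
Total time = 2.50 + 4.91 + 4.58 + 2.07 = 14.1 s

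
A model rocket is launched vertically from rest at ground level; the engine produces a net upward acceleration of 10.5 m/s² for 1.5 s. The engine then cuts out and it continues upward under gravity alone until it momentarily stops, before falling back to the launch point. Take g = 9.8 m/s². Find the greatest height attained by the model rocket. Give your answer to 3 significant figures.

Phase 1 (powered ascent): v₀ = 0 m/s, a = 10.5 m/s².
v = v₀ + at = 0 + (10.5)(1.5) = 15.8 m/s
Δx = v₀t + ½at² = 0·1.5 + 0.5·10.5·1.5² = 11.8 m

Phase 2 (coasting upward): v₀ = 15.8 m/s, a = -9.8 m/s².
v = v₀ + at → t = (0 − 15.8) / -9.8 = 1.61 s
v² = v₀² + 2aΔx → Δx = (0² − 15.8²)/(2·-9.8) = 12.7 m
Maximum height = 11.8 + 12.7 = 24.5 m

24.5 m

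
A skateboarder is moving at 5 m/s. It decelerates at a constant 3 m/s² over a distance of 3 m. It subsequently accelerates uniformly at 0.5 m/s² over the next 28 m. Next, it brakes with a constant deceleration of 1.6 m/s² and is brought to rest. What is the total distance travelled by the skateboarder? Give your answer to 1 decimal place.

41.9 m

Phase 1 (decelerating): v₀ = 5.00 m/s, a = -3 m/s².
v² = v₀² + 2aΔx = 5.00² + 2·-3·3 = 7.00 → v = 2.65 m/s
t = (v − v₀)/a = (2.65 − 5.00)/-3 = 0.785 s

Phase 2 (accelerating): v₀ = 2.65 m/s, a = 0.5 m/s².
v² = v₀² + 2aΔx = 2.65² + 2·0.5·28 = 35.0 → v = 5.92 m/s
t = (v − v₀)/a = (5.92 − 2.65)/0.5 = 6.54 s

Phase 3 (decelerating): v₀ = 5.92 m/s, a = -1.6 m/s².
v = v₀ + at → t = (0 − 5.92) / -1.6 = 3.70 s
v² = v₀² + 2aΔx → Δx = (0² − 5.92²)/(2·-1.6) = 10.9 m
Total distance = 3.00 + 28.0 + 10.9 = 41.9 m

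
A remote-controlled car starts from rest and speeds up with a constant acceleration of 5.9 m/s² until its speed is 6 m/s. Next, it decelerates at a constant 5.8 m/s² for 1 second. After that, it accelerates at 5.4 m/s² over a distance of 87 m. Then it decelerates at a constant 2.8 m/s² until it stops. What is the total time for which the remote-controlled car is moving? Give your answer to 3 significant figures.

18.6 s

Phase 1 (accelerating): v₀ = 0 m/s, a = 5.9 m/s².
v = v₀ + at → t = (6 − 0) / 5.9 = 1.02 s
v² = v₀² + 2aΔx → Δx = (6² − 0²)/(2·5.9) = 3.05 m

Phase 2 (decelerating): v₀ = 6.00 m/s, a = -5.8 m/s².
v = v₀ + at = 6.00 + (-5.8)(1) = 0.200 m/s
Δx = v₀t + ½at² = 6.00·1 + 0.5·-5.8·1² = 3.10 m

Phase 3 (accelerating): v₀ = 0.200 m/s, a = 5.4 m/s².
v² = v₀² + 2aΔx = 0.200² + 2·5.4·87 = 940 → v = 30.7 m/s
t = (v − v₀)/a = (30.7 − 0.200)/5.4 = 5.64 s

Phase 4 (decelerating): v₀ = 30.7 m/s, a = -2.8 m/s².
v = v₀ + at → t = (0 − 30.7) / -2.8 = 10.9 s
v² = v₀² + 2aΔx → Δx = (0² − 30.7²)/(2·-2.8) = 168 m
Total time = 1.02 + 1.00 + 5.64 + 10.9 = 18.6 s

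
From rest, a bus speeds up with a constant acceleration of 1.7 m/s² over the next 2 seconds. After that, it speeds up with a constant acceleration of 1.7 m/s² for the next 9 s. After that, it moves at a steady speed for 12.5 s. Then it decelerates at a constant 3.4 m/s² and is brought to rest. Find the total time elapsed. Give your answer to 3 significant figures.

Phase 1 (accelerating): v₀ = 0 m/s, a = 1.7 m/s².
v = v₀ + at = 0 + (1.7)(2) = 3.40 m/s
Δx = v₀t + ½at² = 0·2 + 0.5·1.7·2² = 3.40 m

Phase 2 (accelerating): v₀ = 3.40 m/s, a = 1.7 m/s².
v = v₀ + at = 3.40 + (1.7)(9) = 18.7 m/s
Δx = v₀t + ½at² = 3.40·9 + 0.5·1.7·9² = 99.4 m

Phase 3 (constant speed): v₀ = 18.7 m/s, a = 0 m/s².
v = v₀ + at = 18.7 + (0)(12.5) = 18.7 m/s
Δx = v₀t + ½at² = 18.7·12.5 + 0.5·0·12.5² = 234 m

Phase 4 (decelerating): v₀ = 18.7 m/s, a = -3.4 m/s².
v = v₀ + at → t = (0 − 18.7) / -3.4 = 5.50 s
v² = v₀² + 2aΔx → Δx = (0² − 18.7²)/(2·-3.4) = 51.4 m
Total time = 2.00 + 9.00 + 12.5 + 5.50 = 29.0 s

29.0 s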